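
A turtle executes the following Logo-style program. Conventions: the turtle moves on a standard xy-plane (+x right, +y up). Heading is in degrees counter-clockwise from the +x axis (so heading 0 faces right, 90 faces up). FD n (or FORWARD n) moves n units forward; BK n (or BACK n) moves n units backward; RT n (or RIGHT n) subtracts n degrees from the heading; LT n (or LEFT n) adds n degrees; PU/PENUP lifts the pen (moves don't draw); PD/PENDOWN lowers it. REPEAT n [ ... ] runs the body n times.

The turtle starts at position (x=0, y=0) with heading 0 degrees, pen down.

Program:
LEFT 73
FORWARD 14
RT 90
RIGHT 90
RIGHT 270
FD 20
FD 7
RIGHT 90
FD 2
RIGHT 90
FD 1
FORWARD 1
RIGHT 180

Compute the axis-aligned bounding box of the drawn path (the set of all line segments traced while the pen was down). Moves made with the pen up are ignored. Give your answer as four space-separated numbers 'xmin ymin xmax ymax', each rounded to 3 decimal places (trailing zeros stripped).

Executing turtle program step by step:
Start: pos=(0,0), heading=0, pen down
LT 73: heading 0 -> 73
FD 14: (0,0) -> (4.093,13.388) [heading=73, draw]
RT 90: heading 73 -> 343
RT 90: heading 343 -> 253
RT 270: heading 253 -> 343
FD 20: (4.093,13.388) -> (23.219,7.541) [heading=343, draw]
FD 7: (23.219,7.541) -> (29.913,5.494) [heading=343, draw]
RT 90: heading 343 -> 253
FD 2: (29.913,5.494) -> (29.329,3.582) [heading=253, draw]
RT 90: heading 253 -> 163
FD 1: (29.329,3.582) -> (28.372,3.874) [heading=163, draw]
FD 1: (28.372,3.874) -> (27.416,4.166) [heading=163, draw]
RT 180: heading 163 -> 343
Final: pos=(27.416,4.166), heading=343, 6 segment(s) drawn

Segment endpoints: x in {0, 4.093, 23.219, 27.416, 28.372, 29.329, 29.913}, y in {0, 3.582, 3.874, 4.166, 5.494, 7.541, 13.388}
xmin=0, ymin=0, xmax=29.913, ymax=13.388

Answer: 0 0 29.913 13.388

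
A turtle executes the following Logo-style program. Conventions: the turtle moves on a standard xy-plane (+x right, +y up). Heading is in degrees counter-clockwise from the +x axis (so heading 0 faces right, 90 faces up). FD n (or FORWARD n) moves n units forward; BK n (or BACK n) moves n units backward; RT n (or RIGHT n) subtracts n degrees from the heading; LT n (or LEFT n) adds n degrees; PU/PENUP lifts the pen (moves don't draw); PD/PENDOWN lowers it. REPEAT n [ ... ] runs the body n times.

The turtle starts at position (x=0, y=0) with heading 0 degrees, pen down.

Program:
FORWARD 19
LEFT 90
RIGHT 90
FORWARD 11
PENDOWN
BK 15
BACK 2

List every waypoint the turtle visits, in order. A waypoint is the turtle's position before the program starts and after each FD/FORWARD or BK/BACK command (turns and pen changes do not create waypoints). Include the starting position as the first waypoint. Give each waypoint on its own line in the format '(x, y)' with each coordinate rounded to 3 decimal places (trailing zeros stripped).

Executing turtle program step by step:
Start: pos=(0,0), heading=0, pen down
FD 19: (0,0) -> (19,0) [heading=0, draw]
LT 90: heading 0 -> 90
RT 90: heading 90 -> 0
FD 11: (19,0) -> (30,0) [heading=0, draw]
PD: pen down
BK 15: (30,0) -> (15,0) [heading=0, draw]
BK 2: (15,0) -> (13,0) [heading=0, draw]
Final: pos=(13,0), heading=0, 4 segment(s) drawn
Waypoints (5 total):
(0, 0)
(19, 0)
(30, 0)
(15, 0)
(13, 0)

Answer: (0, 0)
(19, 0)
(30, 0)
(15, 0)
(13, 0)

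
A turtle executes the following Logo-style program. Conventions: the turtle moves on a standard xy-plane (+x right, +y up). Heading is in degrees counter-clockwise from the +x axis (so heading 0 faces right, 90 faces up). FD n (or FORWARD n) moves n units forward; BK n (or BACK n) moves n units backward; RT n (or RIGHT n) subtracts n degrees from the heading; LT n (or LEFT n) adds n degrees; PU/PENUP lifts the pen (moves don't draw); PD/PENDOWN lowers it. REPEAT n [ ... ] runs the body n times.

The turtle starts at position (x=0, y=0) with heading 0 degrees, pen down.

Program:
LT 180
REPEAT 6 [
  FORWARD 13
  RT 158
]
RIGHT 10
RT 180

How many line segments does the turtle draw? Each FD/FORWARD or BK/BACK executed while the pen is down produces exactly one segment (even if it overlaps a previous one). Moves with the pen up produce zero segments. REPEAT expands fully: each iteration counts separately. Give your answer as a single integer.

Answer: 6

Derivation:
Executing turtle program step by step:
Start: pos=(0,0), heading=0, pen down
LT 180: heading 0 -> 180
REPEAT 6 [
  -- iteration 1/6 --
  FD 13: (0,0) -> (-13,0) [heading=180, draw]
  RT 158: heading 180 -> 22
  -- iteration 2/6 --
  FD 13: (-13,0) -> (-0.947,4.87) [heading=22, draw]
  RT 158: heading 22 -> 224
  -- iteration 3/6 --
  FD 13: (-0.947,4.87) -> (-10.298,-4.161) [heading=224, draw]
  RT 158: heading 224 -> 66
  -- iteration 4/6 --
  FD 13: (-10.298,-4.161) -> (-5.01,7.715) [heading=66, draw]
  RT 158: heading 66 -> 268
  -- iteration 5/6 --
  FD 13: (-5.01,7.715) -> (-5.464,-5.277) [heading=268, draw]
  RT 158: heading 268 -> 110
  -- iteration 6/6 --
  FD 13: (-5.464,-5.277) -> (-9.91,6.939) [heading=110, draw]
  RT 158: heading 110 -> 312
]
RT 10: heading 312 -> 302
RT 180: heading 302 -> 122
Final: pos=(-9.91,6.939), heading=122, 6 segment(s) drawn
Segments drawn: 6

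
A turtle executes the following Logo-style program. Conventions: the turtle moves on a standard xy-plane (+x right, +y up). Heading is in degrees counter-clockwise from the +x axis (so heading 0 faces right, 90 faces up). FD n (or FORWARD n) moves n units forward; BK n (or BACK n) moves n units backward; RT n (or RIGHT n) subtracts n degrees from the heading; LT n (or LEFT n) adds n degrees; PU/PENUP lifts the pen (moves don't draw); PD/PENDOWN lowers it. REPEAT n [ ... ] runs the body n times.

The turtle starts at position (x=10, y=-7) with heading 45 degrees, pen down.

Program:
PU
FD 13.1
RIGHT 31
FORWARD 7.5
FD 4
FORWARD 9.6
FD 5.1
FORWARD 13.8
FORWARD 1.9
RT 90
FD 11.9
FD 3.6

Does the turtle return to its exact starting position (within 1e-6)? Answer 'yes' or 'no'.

Executing turtle program step by step:
Start: pos=(10,-7), heading=45, pen down
PU: pen up
FD 13.1: (10,-7) -> (19.263,2.263) [heading=45, move]
RT 31: heading 45 -> 14
FD 7.5: (19.263,2.263) -> (26.54,4.078) [heading=14, move]
FD 4: (26.54,4.078) -> (30.421,5.045) [heading=14, move]
FD 9.6: (30.421,5.045) -> (39.736,7.368) [heading=14, move]
FD 5.1: (39.736,7.368) -> (44.685,8.601) [heading=14, move]
FD 13.8: (44.685,8.601) -> (58.075,11.94) [heading=14, move]
FD 1.9: (58.075,11.94) -> (59.918,12.4) [heading=14, move]
RT 90: heading 14 -> 284
FD 11.9: (59.918,12.4) -> (62.797,0.853) [heading=284, move]
FD 3.6: (62.797,0.853) -> (63.668,-2.64) [heading=284, move]
Final: pos=(63.668,-2.64), heading=284, 0 segment(s) drawn

Start position: (10, -7)
Final position: (63.668, -2.64)
Distance = 53.845; >= 1e-6 -> NOT closed

Answer: no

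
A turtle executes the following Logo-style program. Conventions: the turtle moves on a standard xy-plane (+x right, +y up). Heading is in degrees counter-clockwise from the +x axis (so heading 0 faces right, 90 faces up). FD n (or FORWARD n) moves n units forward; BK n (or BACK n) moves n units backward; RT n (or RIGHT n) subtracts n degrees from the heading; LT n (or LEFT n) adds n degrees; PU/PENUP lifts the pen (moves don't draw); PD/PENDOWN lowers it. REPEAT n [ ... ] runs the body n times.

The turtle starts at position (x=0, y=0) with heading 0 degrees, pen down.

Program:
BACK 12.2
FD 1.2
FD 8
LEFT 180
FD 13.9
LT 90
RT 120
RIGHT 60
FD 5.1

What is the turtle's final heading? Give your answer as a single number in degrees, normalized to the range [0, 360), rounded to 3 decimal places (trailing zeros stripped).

Answer: 90

Derivation:
Executing turtle program step by step:
Start: pos=(0,0), heading=0, pen down
BK 12.2: (0,0) -> (-12.2,0) [heading=0, draw]
FD 1.2: (-12.2,0) -> (-11,0) [heading=0, draw]
FD 8: (-11,0) -> (-3,0) [heading=0, draw]
LT 180: heading 0 -> 180
FD 13.9: (-3,0) -> (-16.9,0) [heading=180, draw]
LT 90: heading 180 -> 270
RT 120: heading 270 -> 150
RT 60: heading 150 -> 90
FD 5.1: (-16.9,0) -> (-16.9,5.1) [heading=90, draw]
Final: pos=(-16.9,5.1), heading=90, 5 segment(s) drawn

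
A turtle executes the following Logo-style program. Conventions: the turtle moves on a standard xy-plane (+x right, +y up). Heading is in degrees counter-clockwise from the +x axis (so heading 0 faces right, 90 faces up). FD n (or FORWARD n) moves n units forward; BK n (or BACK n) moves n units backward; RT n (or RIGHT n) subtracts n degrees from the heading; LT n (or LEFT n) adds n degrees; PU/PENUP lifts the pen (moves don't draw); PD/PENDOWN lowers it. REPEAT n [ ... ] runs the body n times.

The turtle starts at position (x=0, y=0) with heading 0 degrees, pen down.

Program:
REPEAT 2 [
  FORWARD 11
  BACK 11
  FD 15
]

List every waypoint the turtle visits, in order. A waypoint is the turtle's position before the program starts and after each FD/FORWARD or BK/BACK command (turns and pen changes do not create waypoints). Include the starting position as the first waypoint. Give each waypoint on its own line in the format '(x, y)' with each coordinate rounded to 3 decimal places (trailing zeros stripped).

Executing turtle program step by step:
Start: pos=(0,0), heading=0, pen down
REPEAT 2 [
  -- iteration 1/2 --
  FD 11: (0,0) -> (11,0) [heading=0, draw]
  BK 11: (11,0) -> (0,0) [heading=0, draw]
  FD 15: (0,0) -> (15,0) [heading=0, draw]
  -- iteration 2/2 --
  FD 11: (15,0) -> (26,0) [heading=0, draw]
  BK 11: (26,0) -> (15,0) [heading=0, draw]
  FD 15: (15,0) -> (30,0) [heading=0, draw]
]
Final: pos=(30,0), heading=0, 6 segment(s) drawn
Waypoints (7 total):
(0, 0)
(11, 0)
(0, 0)
(15, 0)
(26, 0)
(15, 0)
(30, 0)

Answer: (0, 0)
(11, 0)
(0, 0)
(15, 0)
(26, 0)
(15, 0)
(30, 0)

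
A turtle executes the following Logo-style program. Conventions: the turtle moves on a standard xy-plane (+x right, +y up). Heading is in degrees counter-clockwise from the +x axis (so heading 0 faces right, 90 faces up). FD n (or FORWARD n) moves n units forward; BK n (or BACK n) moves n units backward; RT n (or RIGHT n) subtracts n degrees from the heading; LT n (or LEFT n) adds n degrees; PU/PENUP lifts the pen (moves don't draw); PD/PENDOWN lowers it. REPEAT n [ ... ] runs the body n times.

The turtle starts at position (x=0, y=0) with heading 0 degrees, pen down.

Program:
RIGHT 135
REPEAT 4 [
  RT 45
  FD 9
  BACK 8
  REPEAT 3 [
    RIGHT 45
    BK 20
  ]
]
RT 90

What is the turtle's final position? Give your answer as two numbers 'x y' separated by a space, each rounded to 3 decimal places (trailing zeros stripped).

Answer: 0 0

Derivation:
Executing turtle program step by step:
Start: pos=(0,0), heading=0, pen down
RT 135: heading 0 -> 225
REPEAT 4 [
  -- iteration 1/4 --
  RT 45: heading 225 -> 180
  FD 9: (0,0) -> (-9,0) [heading=180, draw]
  BK 8: (-9,0) -> (-1,0) [heading=180, draw]
  REPEAT 3 [
    -- iteration 1/3 --
    RT 45: heading 180 -> 135
    BK 20: (-1,0) -> (13.142,-14.142) [heading=135, draw]
    -- iteration 2/3 --
    RT 45: heading 135 -> 90
    BK 20: (13.142,-14.142) -> (13.142,-34.142) [heading=90, draw]
    -- iteration 3/3 --
    RT 45: heading 90 -> 45
    BK 20: (13.142,-34.142) -> (-1,-48.284) [heading=45, draw]
  ]
  -- iteration 2/4 --
  RT 45: heading 45 -> 0
  FD 9: (-1,-48.284) -> (8,-48.284) [heading=0, draw]
  BK 8: (8,-48.284) -> (0,-48.284) [heading=0, draw]
  REPEAT 3 [
    -- iteration 1/3 --
    RT 45: heading 0 -> 315
    BK 20: (0,-48.284) -> (-14.142,-34.142) [heading=315, draw]
    -- iteration 2/3 --
    RT 45: heading 315 -> 270
    BK 20: (-14.142,-34.142) -> (-14.142,-14.142) [heading=270, draw]
    -- iteration 3/3 --
    RT 45: heading 270 -> 225
    BK 20: (-14.142,-14.142) -> (0,0) [heading=225, draw]
  ]
  -- iteration 3/4 --
  RT 45: heading 225 -> 180
  FD 9: (0,0) -> (-9,0) [heading=180, draw]
  BK 8: (-9,0) -> (-1,0) [heading=180, draw]
  REPEAT 3 [
    -- iteration 1/3 --
    RT 45: heading 180 -> 135
    BK 20: (-1,0) -> (13.142,-14.142) [heading=135, draw]
    -- iteration 2/3 --
    RT 45: heading 135 -> 90
    BK 20: (13.142,-14.142) -> (13.142,-34.142) [heading=90, draw]
    -- iteration 3/3 --
    RT 45: heading 90 -> 45
    BK 20: (13.142,-34.142) -> (-1,-48.284) [heading=45, draw]
  ]
  -- iteration 4/4 --
  RT 45: heading 45 -> 0
  FD 9: (-1,-48.284) -> (8,-48.284) [heading=0, draw]
  BK 8: (8,-48.284) -> (0,-48.284) [heading=0, draw]
  REPEAT 3 [
    -- iteration 1/3 --
    RT 45: heading 0 -> 315
    BK 20: (0,-48.284) -> (-14.142,-34.142) [heading=315, draw]
    -- iteration 2/3 --
    RT 45: heading 315 -> 270
    BK 20: (-14.142,-34.142) -> (-14.142,-14.142) [heading=270, draw]
    -- iteration 3/3 --
    RT 45: heading 270 -> 225
    BK 20: (-14.142,-14.142) -> (0,0) [heading=225, draw]
  ]
]
RT 90: heading 225 -> 135
Final: pos=(0,0), heading=135, 20 segment(s) drawn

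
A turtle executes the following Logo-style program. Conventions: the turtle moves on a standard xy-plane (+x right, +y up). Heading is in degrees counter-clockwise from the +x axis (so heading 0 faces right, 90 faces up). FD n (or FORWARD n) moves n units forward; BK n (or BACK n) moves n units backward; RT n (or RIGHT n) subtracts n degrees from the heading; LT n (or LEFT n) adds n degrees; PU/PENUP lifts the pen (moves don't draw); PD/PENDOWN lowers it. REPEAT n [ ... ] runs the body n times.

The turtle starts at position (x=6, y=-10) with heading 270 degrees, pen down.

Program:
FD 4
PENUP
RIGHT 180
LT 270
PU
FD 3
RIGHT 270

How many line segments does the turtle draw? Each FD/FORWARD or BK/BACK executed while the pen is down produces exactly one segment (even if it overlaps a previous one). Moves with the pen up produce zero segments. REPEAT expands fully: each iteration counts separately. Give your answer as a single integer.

Executing turtle program step by step:
Start: pos=(6,-10), heading=270, pen down
FD 4: (6,-10) -> (6,-14) [heading=270, draw]
PU: pen up
RT 180: heading 270 -> 90
LT 270: heading 90 -> 0
PU: pen up
FD 3: (6,-14) -> (9,-14) [heading=0, move]
RT 270: heading 0 -> 90
Final: pos=(9,-14), heading=90, 1 segment(s) drawn
Segments drawn: 1

Answer: 1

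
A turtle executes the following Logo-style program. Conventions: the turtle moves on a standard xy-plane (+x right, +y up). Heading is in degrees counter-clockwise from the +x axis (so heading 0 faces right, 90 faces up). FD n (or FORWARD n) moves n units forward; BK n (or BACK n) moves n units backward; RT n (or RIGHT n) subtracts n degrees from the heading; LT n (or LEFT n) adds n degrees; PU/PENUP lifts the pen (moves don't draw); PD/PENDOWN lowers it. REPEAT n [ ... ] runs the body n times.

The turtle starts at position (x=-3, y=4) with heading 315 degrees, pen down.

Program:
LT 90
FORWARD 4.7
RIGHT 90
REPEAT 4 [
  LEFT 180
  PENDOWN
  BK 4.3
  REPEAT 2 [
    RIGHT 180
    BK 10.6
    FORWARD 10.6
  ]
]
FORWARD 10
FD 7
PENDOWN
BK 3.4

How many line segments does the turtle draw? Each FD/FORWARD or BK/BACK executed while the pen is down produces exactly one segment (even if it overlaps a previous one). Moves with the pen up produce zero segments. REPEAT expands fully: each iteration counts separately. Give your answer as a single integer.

Executing turtle program step by step:
Start: pos=(-3,4), heading=315, pen down
LT 90: heading 315 -> 45
FD 4.7: (-3,4) -> (0.323,7.323) [heading=45, draw]
RT 90: heading 45 -> 315
REPEAT 4 [
  -- iteration 1/4 --
  LT 180: heading 315 -> 135
  PD: pen down
  BK 4.3: (0.323,7.323) -> (3.364,4.283) [heading=135, draw]
  REPEAT 2 [
    -- iteration 1/2 --
    RT 180: heading 135 -> 315
    BK 10.6: (3.364,4.283) -> (-4.131,11.778) [heading=315, draw]
    FD 10.6: (-4.131,11.778) -> (3.364,4.283) [heading=315, draw]
    -- iteration 2/2 --
    RT 180: heading 315 -> 135
    BK 10.6: (3.364,4.283) -> (10.859,-3.212) [heading=135, draw]
    FD 10.6: (10.859,-3.212) -> (3.364,4.283) [heading=135, draw]
  ]
  -- iteration 2/4 --
  LT 180: heading 135 -> 315
  PD: pen down
  BK 4.3: (3.364,4.283) -> (0.323,7.323) [heading=315, draw]
  REPEAT 2 [
    -- iteration 1/2 --
    RT 180: heading 315 -> 135
    BK 10.6: (0.323,7.323) -> (7.819,-0.172) [heading=135, draw]
    FD 10.6: (7.819,-0.172) -> (0.323,7.323) [heading=135, draw]
    -- iteration 2/2 --
    RT 180: heading 135 -> 315
    BK 10.6: (0.323,7.323) -> (-7.172,14.819) [heading=315, draw]
    FD 10.6: (-7.172,14.819) -> (0.323,7.323) [heading=315, draw]
  ]
  -- iteration 3/4 --
  LT 180: heading 315 -> 135
  PD: pen down
  BK 4.3: (0.323,7.323) -> (3.364,4.283) [heading=135, draw]
  REPEAT 2 [
    -- iteration 1/2 --
    RT 180: heading 135 -> 315
    BK 10.6: (3.364,4.283) -> (-4.131,11.778) [heading=315, draw]
    FD 10.6: (-4.131,11.778) -> (3.364,4.283) [heading=315, draw]
    -- iteration 2/2 --
    RT 180: heading 315 -> 135
    BK 10.6: (3.364,4.283) -> (10.859,-3.212) [heading=135, draw]
    FD 10.6: (10.859,-3.212) -> (3.364,4.283) [heading=135, draw]
  ]
  -- iteration 4/4 --
  LT 180: heading 135 -> 315
  PD: pen down
  BK 4.3: (3.364,4.283) -> (0.323,7.323) [heading=315, draw]
  REPEAT 2 [
    -- iteration 1/2 --
    RT 180: heading 315 -> 135
    BK 10.6: (0.323,7.323) -> (7.819,-0.172) [heading=135, draw]
    FD 10.6: (7.819,-0.172) -> (0.323,7.323) [heading=135, draw]
    -- iteration 2/2 --
    RT 180: heading 135 -> 315
    BK 10.6: (0.323,7.323) -> (-7.172,14.819) [heading=315, draw]
    FD 10.6: (-7.172,14.819) -> (0.323,7.323) [heading=315, draw]
  ]
]
FD 10: (0.323,7.323) -> (7.394,0.252) [heading=315, draw]
FD 7: (7.394,0.252) -> (12.344,-4.697) [heading=315, draw]
PD: pen down
BK 3.4: (12.344,-4.697) -> (9.94,-2.293) [heading=315, draw]
Final: pos=(9.94,-2.293), heading=315, 24 segment(s) drawn
Segments drawn: 24

Answer: 24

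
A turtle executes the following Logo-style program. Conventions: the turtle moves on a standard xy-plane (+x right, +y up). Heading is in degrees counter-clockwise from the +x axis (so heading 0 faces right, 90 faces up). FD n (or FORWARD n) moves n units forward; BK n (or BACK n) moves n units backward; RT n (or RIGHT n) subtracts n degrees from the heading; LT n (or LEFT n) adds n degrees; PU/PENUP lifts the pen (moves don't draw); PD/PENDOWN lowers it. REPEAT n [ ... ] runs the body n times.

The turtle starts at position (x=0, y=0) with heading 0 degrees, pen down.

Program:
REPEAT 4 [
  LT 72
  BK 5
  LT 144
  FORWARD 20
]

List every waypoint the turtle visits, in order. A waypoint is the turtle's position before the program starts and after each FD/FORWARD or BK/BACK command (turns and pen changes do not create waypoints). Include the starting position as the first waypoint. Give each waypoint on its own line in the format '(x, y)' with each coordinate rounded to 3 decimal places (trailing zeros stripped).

Answer: (0, 0)
(-1.545, -4.755)
(-17.725, -16.511)
(-19.271, -11.756)
(-13.09, 7.265)
(-9.045, 4.326)
(-2.865, -14.695)
(-7.865, -14.695)
(-24.045, -2.939)

Derivation:
Executing turtle program step by step:
Start: pos=(0,0), heading=0, pen down
REPEAT 4 [
  -- iteration 1/4 --
  LT 72: heading 0 -> 72
  BK 5: (0,0) -> (-1.545,-4.755) [heading=72, draw]
  LT 144: heading 72 -> 216
  FD 20: (-1.545,-4.755) -> (-17.725,-16.511) [heading=216, draw]
  -- iteration 2/4 --
  LT 72: heading 216 -> 288
  BK 5: (-17.725,-16.511) -> (-19.271,-11.756) [heading=288, draw]
  LT 144: heading 288 -> 72
  FD 20: (-19.271,-11.756) -> (-13.09,7.265) [heading=72, draw]
  -- iteration 3/4 --
  LT 72: heading 72 -> 144
  BK 5: (-13.09,7.265) -> (-9.045,4.326) [heading=144, draw]
  LT 144: heading 144 -> 288
  FD 20: (-9.045,4.326) -> (-2.865,-14.695) [heading=288, draw]
  -- iteration 4/4 --
  LT 72: heading 288 -> 0
  BK 5: (-2.865,-14.695) -> (-7.865,-14.695) [heading=0, draw]
  LT 144: heading 0 -> 144
  FD 20: (-7.865,-14.695) -> (-24.045,-2.939) [heading=144, draw]
]
Final: pos=(-24.045,-2.939), heading=144, 8 segment(s) drawn
Waypoints (9 total):
(0, 0)
(-1.545, -4.755)
(-17.725, -16.511)
(-19.271, -11.756)
(-13.09, 7.265)
(-9.045, 4.326)
(-2.865, -14.695)
(-7.865, -14.695)
(-24.045, -2.939)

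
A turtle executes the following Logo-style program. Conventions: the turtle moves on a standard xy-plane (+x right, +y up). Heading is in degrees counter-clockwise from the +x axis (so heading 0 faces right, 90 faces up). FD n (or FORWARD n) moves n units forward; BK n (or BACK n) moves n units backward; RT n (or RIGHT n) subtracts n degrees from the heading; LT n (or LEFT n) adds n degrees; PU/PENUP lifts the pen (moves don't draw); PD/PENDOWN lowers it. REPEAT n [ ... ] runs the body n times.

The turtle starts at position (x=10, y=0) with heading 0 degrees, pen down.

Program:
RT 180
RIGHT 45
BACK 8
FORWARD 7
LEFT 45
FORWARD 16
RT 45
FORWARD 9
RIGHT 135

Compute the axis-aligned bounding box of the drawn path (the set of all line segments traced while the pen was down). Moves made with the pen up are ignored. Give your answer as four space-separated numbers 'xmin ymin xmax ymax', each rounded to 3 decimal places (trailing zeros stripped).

Answer: -11.657 -5.657 15.657 5.657

Derivation:
Executing turtle program step by step:
Start: pos=(10,0), heading=0, pen down
RT 180: heading 0 -> 180
RT 45: heading 180 -> 135
BK 8: (10,0) -> (15.657,-5.657) [heading=135, draw]
FD 7: (15.657,-5.657) -> (10.707,-0.707) [heading=135, draw]
LT 45: heading 135 -> 180
FD 16: (10.707,-0.707) -> (-5.293,-0.707) [heading=180, draw]
RT 45: heading 180 -> 135
FD 9: (-5.293,-0.707) -> (-11.657,5.657) [heading=135, draw]
RT 135: heading 135 -> 0
Final: pos=(-11.657,5.657), heading=0, 4 segment(s) drawn

Segment endpoints: x in {-11.657, -5.293, 10, 10.707, 15.657}, y in {-5.657, -0.707, -0.707, 0, 5.657}
xmin=-11.657, ymin=-5.657, xmax=15.657, ymax=5.657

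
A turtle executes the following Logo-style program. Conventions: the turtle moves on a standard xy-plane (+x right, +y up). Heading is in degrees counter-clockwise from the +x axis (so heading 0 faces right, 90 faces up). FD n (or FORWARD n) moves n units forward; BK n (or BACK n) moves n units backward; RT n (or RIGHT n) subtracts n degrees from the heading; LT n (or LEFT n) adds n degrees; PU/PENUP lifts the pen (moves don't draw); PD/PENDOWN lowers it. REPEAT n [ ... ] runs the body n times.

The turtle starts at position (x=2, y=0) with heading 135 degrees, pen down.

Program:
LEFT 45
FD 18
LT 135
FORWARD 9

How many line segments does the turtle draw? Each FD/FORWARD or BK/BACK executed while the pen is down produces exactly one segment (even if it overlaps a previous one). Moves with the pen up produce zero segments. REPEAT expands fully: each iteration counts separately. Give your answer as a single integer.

Executing turtle program step by step:
Start: pos=(2,0), heading=135, pen down
LT 45: heading 135 -> 180
FD 18: (2,0) -> (-16,0) [heading=180, draw]
LT 135: heading 180 -> 315
FD 9: (-16,0) -> (-9.636,-6.364) [heading=315, draw]
Final: pos=(-9.636,-6.364), heading=315, 2 segment(s) drawn
Segments drawn: 2

Answer: 2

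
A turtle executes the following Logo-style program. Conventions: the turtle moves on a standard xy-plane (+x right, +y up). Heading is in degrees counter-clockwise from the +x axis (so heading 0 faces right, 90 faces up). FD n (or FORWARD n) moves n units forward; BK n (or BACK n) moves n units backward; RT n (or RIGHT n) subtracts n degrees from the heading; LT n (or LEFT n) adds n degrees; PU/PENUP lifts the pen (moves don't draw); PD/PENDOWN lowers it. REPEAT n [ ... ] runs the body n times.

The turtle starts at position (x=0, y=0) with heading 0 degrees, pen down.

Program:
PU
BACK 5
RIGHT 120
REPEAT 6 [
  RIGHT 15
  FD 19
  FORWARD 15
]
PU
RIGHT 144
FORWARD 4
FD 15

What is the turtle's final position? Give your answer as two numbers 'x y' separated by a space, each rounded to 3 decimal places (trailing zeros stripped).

Executing turtle program step by step:
Start: pos=(0,0), heading=0, pen down
PU: pen up
BK 5: (0,0) -> (-5,0) [heading=0, move]
RT 120: heading 0 -> 240
REPEAT 6 [
  -- iteration 1/6 --
  RT 15: heading 240 -> 225
  FD 19: (-5,0) -> (-18.435,-13.435) [heading=225, move]
  FD 15: (-18.435,-13.435) -> (-29.042,-24.042) [heading=225, move]
  -- iteration 2/6 --
  RT 15: heading 225 -> 210
  FD 19: (-29.042,-24.042) -> (-45.496,-33.542) [heading=210, move]
  FD 15: (-45.496,-33.542) -> (-58.486,-41.042) [heading=210, move]
  -- iteration 3/6 --
  RT 15: heading 210 -> 195
  FD 19: (-58.486,-41.042) -> (-76.839,-45.959) [heading=195, move]
  FD 15: (-76.839,-45.959) -> (-91.328,-49.841) [heading=195, move]
  -- iteration 4/6 --
  RT 15: heading 195 -> 180
  FD 19: (-91.328,-49.841) -> (-110.328,-49.841) [heading=180, move]
  FD 15: (-110.328,-49.841) -> (-125.328,-49.841) [heading=180, move]
  -- iteration 5/6 --
  RT 15: heading 180 -> 165
  FD 19: (-125.328,-49.841) -> (-143.681,-44.924) [heading=165, move]
  FD 15: (-143.681,-44.924) -> (-158.169,-41.042) [heading=165, move]
  -- iteration 6/6 --
  RT 15: heading 165 -> 150
  FD 19: (-158.169,-41.042) -> (-174.624,-31.542) [heading=150, move]
  FD 15: (-174.624,-31.542) -> (-187.614,-24.042) [heading=150, move]
]
PU: pen up
RT 144: heading 150 -> 6
FD 4: (-187.614,-24.042) -> (-183.636,-23.624) [heading=6, move]
FD 15: (-183.636,-23.624) -> (-168.718,-22.056) [heading=6, move]
Final: pos=(-168.718,-22.056), heading=6, 0 segment(s) drawn

Answer: -168.718 -22.056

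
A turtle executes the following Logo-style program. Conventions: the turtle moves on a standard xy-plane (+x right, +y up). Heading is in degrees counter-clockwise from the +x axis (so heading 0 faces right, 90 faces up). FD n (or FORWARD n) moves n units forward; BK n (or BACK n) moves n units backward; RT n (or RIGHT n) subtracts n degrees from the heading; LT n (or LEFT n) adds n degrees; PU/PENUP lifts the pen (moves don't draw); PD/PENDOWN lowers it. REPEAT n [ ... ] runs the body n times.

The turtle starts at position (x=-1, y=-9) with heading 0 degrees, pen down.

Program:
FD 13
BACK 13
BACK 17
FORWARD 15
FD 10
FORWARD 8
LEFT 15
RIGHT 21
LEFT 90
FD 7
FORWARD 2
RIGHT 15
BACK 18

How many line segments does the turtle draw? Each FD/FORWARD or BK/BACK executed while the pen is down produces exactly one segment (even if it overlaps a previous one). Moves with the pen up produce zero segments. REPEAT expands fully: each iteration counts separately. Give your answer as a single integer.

Answer: 9

Derivation:
Executing turtle program step by step:
Start: pos=(-1,-9), heading=0, pen down
FD 13: (-1,-9) -> (12,-9) [heading=0, draw]
BK 13: (12,-9) -> (-1,-9) [heading=0, draw]
BK 17: (-1,-9) -> (-18,-9) [heading=0, draw]
FD 15: (-18,-9) -> (-3,-9) [heading=0, draw]
FD 10: (-3,-9) -> (7,-9) [heading=0, draw]
FD 8: (7,-9) -> (15,-9) [heading=0, draw]
LT 15: heading 0 -> 15
RT 21: heading 15 -> 354
LT 90: heading 354 -> 84
FD 7: (15,-9) -> (15.732,-2.038) [heading=84, draw]
FD 2: (15.732,-2.038) -> (15.941,-0.049) [heading=84, draw]
RT 15: heading 84 -> 69
BK 18: (15.941,-0.049) -> (9.49,-16.854) [heading=69, draw]
Final: pos=(9.49,-16.854), heading=69, 9 segment(s) drawn
Segments drawn: 9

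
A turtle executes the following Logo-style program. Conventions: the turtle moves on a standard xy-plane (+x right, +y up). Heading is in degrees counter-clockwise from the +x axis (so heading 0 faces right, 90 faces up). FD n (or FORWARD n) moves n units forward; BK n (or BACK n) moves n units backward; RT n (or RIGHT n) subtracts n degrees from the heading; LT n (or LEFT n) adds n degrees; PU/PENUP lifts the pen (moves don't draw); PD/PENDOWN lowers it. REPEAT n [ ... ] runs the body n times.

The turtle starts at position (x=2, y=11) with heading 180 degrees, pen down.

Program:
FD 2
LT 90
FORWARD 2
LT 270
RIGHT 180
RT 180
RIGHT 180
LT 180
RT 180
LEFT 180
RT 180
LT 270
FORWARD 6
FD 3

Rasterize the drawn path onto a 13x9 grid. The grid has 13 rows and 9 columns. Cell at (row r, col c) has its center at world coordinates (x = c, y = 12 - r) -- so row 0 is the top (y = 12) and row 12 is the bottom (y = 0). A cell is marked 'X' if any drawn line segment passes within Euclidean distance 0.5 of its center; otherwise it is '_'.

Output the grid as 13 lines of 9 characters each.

Answer: _________
XXX______
X________
X________
X________
X________
X________
X________
X________
X________
X________
X________
X________

Derivation:
Segment 0: (2,11) -> (0,11)
Segment 1: (0,11) -> (-0,9)
Segment 2: (-0,9) -> (-0,3)
Segment 3: (-0,3) -> (-0,0)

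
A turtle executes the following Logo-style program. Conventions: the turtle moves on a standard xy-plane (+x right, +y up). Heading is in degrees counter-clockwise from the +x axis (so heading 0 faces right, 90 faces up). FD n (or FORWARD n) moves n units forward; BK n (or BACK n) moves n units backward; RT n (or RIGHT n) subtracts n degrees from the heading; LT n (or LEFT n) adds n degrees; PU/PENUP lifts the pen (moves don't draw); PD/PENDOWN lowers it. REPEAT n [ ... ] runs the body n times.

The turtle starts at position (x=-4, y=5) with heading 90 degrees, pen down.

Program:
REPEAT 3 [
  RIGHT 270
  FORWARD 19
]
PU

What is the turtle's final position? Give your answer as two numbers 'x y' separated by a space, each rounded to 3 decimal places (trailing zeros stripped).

Answer: -4 -14

Derivation:
Executing turtle program step by step:
Start: pos=(-4,5), heading=90, pen down
REPEAT 3 [
  -- iteration 1/3 --
  RT 270: heading 90 -> 180
  FD 19: (-4,5) -> (-23,5) [heading=180, draw]
  -- iteration 2/3 --
  RT 270: heading 180 -> 270
  FD 19: (-23,5) -> (-23,-14) [heading=270, draw]
  -- iteration 3/3 --
  RT 270: heading 270 -> 0
  FD 19: (-23,-14) -> (-4,-14) [heading=0, draw]
]
PU: pen up
Final: pos=(-4,-14), heading=0, 3 segment(s) drawn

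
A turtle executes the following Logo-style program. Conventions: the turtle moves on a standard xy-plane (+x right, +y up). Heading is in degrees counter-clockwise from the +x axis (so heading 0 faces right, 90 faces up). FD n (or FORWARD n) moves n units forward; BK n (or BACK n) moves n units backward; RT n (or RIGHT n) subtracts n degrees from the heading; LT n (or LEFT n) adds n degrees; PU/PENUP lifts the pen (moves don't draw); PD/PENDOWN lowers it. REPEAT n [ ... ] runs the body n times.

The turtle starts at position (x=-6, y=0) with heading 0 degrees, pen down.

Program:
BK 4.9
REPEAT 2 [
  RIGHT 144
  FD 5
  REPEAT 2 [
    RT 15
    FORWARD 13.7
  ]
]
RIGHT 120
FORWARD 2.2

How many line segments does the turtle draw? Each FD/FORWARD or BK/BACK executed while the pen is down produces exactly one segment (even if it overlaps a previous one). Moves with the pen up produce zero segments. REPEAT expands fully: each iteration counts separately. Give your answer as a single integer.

Answer: 8

Derivation:
Executing turtle program step by step:
Start: pos=(-6,0), heading=0, pen down
BK 4.9: (-6,0) -> (-10.9,0) [heading=0, draw]
REPEAT 2 [
  -- iteration 1/2 --
  RT 144: heading 0 -> 216
  FD 5: (-10.9,0) -> (-14.945,-2.939) [heading=216, draw]
  REPEAT 2 [
    -- iteration 1/2 --
    RT 15: heading 216 -> 201
    FD 13.7: (-14.945,-2.939) -> (-27.735,-7.849) [heading=201, draw]
    -- iteration 2/2 --
    RT 15: heading 201 -> 186
    FD 13.7: (-27.735,-7.849) -> (-41.36,-9.281) [heading=186, draw]
  ]
  -- iteration 2/2 --
  RT 144: heading 186 -> 42
  FD 5: (-41.36,-9.281) -> (-37.644,-5.935) [heading=42, draw]
  REPEAT 2 [
    -- iteration 1/2 --
    RT 15: heading 42 -> 27
    FD 13.7: (-37.644,-5.935) -> (-25.438,0.285) [heading=27, draw]
    -- iteration 2/2 --
    RT 15: heading 27 -> 12
    FD 13.7: (-25.438,0.285) -> (-12.037,3.133) [heading=12, draw]
  ]
]
RT 120: heading 12 -> 252
FD 2.2: (-12.037,3.133) -> (-12.717,1.041) [heading=252, draw]
Final: pos=(-12.717,1.041), heading=252, 8 segment(s) drawn
Segments drawn: 8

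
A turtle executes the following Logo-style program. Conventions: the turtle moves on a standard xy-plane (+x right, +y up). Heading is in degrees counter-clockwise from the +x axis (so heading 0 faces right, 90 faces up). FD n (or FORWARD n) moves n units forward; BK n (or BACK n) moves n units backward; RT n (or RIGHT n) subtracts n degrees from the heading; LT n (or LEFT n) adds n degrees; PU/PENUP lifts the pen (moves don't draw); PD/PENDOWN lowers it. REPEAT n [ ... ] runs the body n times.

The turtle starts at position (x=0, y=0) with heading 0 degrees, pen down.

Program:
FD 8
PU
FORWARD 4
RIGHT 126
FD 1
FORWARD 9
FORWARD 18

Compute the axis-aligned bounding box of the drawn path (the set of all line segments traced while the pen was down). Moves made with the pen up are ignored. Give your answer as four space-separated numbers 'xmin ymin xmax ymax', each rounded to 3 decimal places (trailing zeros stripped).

Executing turtle program step by step:
Start: pos=(0,0), heading=0, pen down
FD 8: (0,0) -> (8,0) [heading=0, draw]
PU: pen up
FD 4: (8,0) -> (12,0) [heading=0, move]
RT 126: heading 0 -> 234
FD 1: (12,0) -> (11.412,-0.809) [heading=234, move]
FD 9: (11.412,-0.809) -> (6.122,-8.09) [heading=234, move]
FD 18: (6.122,-8.09) -> (-4.458,-22.652) [heading=234, move]
Final: pos=(-4.458,-22.652), heading=234, 1 segment(s) drawn

Segment endpoints: x in {0, 8}, y in {0}
xmin=0, ymin=0, xmax=8, ymax=0

Answer: 0 0 8 0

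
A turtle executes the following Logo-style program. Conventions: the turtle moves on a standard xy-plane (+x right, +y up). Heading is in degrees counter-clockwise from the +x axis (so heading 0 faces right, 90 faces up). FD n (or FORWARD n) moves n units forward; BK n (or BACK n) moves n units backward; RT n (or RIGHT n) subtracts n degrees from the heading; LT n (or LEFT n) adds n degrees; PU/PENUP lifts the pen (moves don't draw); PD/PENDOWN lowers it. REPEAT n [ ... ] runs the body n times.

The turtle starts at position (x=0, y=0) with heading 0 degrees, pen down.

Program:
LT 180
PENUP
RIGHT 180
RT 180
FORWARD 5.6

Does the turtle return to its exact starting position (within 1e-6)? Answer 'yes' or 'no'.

Answer: no

Derivation:
Executing turtle program step by step:
Start: pos=(0,0), heading=0, pen down
LT 180: heading 0 -> 180
PU: pen up
RT 180: heading 180 -> 0
RT 180: heading 0 -> 180
FD 5.6: (0,0) -> (-5.6,0) [heading=180, move]
Final: pos=(-5.6,0), heading=180, 0 segment(s) drawn

Start position: (0, 0)
Final position: (-5.6, 0)
Distance = 5.6; >= 1e-6 -> NOT closed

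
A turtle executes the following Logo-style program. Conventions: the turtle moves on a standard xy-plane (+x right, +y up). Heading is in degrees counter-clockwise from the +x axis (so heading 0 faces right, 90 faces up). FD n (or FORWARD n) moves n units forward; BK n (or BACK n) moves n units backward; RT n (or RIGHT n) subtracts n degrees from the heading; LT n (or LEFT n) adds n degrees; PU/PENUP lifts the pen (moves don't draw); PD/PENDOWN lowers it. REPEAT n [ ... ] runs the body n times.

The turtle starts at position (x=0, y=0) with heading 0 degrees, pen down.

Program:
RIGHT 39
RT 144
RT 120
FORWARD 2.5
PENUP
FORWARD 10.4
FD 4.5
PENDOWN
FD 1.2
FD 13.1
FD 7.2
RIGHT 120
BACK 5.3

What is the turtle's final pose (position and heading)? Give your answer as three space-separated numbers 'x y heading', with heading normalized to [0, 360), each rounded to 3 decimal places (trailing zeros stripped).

Answer: 18.78 37.347 297

Derivation:
Executing turtle program step by step:
Start: pos=(0,0), heading=0, pen down
RT 39: heading 0 -> 321
RT 144: heading 321 -> 177
RT 120: heading 177 -> 57
FD 2.5: (0,0) -> (1.362,2.097) [heading=57, draw]
PU: pen up
FD 10.4: (1.362,2.097) -> (7.026,10.819) [heading=57, move]
FD 4.5: (7.026,10.819) -> (9.477,14.593) [heading=57, move]
PD: pen down
FD 1.2: (9.477,14.593) -> (10.13,15.599) [heading=57, draw]
FD 13.1: (10.13,15.599) -> (17.265,26.586) [heading=57, draw]
FD 7.2: (17.265,26.586) -> (21.186,32.624) [heading=57, draw]
RT 120: heading 57 -> 297
BK 5.3: (21.186,32.624) -> (18.78,37.347) [heading=297, draw]
Final: pos=(18.78,37.347), heading=297, 5 segment(s) drawn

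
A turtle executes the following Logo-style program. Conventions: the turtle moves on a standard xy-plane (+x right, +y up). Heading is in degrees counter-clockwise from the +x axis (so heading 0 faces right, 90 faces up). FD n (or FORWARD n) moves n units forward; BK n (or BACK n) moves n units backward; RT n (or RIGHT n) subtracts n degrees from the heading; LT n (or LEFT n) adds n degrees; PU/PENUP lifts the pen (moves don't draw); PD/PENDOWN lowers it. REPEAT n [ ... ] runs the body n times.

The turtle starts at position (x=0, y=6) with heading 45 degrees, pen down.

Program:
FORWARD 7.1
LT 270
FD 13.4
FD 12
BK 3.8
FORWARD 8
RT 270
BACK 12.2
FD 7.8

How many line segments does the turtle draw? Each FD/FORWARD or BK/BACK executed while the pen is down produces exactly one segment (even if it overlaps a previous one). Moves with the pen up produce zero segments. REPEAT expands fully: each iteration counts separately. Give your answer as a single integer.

Answer: 7

Derivation:
Executing turtle program step by step:
Start: pos=(0,6), heading=45, pen down
FD 7.1: (0,6) -> (5.02,11.02) [heading=45, draw]
LT 270: heading 45 -> 315
FD 13.4: (5.02,11.02) -> (14.496,1.545) [heading=315, draw]
FD 12: (14.496,1.545) -> (22.981,-6.94) [heading=315, draw]
BK 3.8: (22.981,-6.94) -> (20.294,-4.253) [heading=315, draw]
FD 8: (20.294,-4.253) -> (25.951,-9.91) [heading=315, draw]
RT 270: heading 315 -> 45
BK 12.2: (25.951,-9.91) -> (17.324,-18.537) [heading=45, draw]
FD 7.8: (17.324,-18.537) -> (22.84,-13.021) [heading=45, draw]
Final: pos=(22.84,-13.021), heading=45, 7 segment(s) drawn
Segments drawn: 7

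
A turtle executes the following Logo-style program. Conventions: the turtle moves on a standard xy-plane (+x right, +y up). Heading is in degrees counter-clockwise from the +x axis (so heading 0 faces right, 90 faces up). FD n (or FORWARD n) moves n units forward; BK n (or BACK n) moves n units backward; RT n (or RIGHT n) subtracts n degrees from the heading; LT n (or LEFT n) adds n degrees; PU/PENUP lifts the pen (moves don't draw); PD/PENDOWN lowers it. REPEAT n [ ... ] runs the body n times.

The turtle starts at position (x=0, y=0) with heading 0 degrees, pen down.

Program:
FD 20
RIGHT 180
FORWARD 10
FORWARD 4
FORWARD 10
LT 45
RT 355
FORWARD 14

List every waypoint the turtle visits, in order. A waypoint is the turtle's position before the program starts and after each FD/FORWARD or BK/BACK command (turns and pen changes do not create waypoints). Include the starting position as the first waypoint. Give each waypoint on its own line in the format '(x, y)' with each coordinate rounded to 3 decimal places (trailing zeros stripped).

Executing turtle program step by step:
Start: pos=(0,0), heading=0, pen down
FD 20: (0,0) -> (20,0) [heading=0, draw]
RT 180: heading 0 -> 180
FD 10: (20,0) -> (10,0) [heading=180, draw]
FD 4: (10,0) -> (6,0) [heading=180, draw]
FD 10: (6,0) -> (-4,0) [heading=180, draw]
LT 45: heading 180 -> 225
RT 355: heading 225 -> 230
FD 14: (-4,0) -> (-12.999,-10.725) [heading=230, draw]
Final: pos=(-12.999,-10.725), heading=230, 5 segment(s) drawn
Waypoints (6 total):
(0, 0)
(20, 0)
(10, 0)
(6, 0)
(-4, 0)
(-12.999, -10.725)

Answer: (0, 0)
(20, 0)
(10, 0)
(6, 0)
(-4, 0)
(-12.999, -10.725)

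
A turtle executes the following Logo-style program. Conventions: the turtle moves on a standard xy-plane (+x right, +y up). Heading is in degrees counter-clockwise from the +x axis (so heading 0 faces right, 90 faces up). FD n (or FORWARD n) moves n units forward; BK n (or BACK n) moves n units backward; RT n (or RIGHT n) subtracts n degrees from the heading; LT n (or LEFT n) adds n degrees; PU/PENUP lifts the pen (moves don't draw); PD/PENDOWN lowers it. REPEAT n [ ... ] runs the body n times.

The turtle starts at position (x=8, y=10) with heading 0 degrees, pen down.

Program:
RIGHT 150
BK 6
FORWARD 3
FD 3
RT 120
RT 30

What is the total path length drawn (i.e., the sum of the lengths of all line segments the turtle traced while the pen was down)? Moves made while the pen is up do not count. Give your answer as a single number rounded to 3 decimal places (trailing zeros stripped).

Executing turtle program step by step:
Start: pos=(8,10), heading=0, pen down
RT 150: heading 0 -> 210
BK 6: (8,10) -> (13.196,13) [heading=210, draw]
FD 3: (13.196,13) -> (10.598,11.5) [heading=210, draw]
FD 3: (10.598,11.5) -> (8,10) [heading=210, draw]
RT 120: heading 210 -> 90
RT 30: heading 90 -> 60
Final: pos=(8,10), heading=60, 3 segment(s) drawn

Segment lengths:
  seg 1: (8,10) -> (13.196,13), length = 6
  seg 2: (13.196,13) -> (10.598,11.5), length = 3
  seg 3: (10.598,11.5) -> (8,10), length = 3
Total = 12

Answer: 12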